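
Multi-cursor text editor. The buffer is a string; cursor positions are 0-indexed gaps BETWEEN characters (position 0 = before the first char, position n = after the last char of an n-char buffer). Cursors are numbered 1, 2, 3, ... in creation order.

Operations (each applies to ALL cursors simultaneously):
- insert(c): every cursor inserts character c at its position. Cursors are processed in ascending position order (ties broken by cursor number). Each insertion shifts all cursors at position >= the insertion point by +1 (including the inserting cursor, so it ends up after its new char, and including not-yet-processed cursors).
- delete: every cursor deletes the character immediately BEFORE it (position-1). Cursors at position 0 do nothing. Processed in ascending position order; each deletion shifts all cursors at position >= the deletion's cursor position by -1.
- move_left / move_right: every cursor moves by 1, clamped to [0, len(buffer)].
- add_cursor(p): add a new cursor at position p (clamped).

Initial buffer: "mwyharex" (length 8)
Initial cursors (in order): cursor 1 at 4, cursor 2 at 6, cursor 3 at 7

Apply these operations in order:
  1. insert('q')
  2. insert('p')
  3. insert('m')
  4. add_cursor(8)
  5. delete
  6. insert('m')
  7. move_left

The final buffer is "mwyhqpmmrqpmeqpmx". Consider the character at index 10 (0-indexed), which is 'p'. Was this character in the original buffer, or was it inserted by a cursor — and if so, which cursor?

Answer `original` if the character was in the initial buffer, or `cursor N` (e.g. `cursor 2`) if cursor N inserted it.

After op 1 (insert('q')): buffer="mwyhqarqeqx" (len 11), cursors c1@5 c2@8 c3@10, authorship ....1..2.3.
After op 2 (insert('p')): buffer="mwyhqparqpeqpx" (len 14), cursors c1@6 c2@10 c3@13, authorship ....11..22.33.
After op 3 (insert('m')): buffer="mwyhqpmarqpmeqpmx" (len 17), cursors c1@7 c2@12 c3@16, authorship ....111..222.333.
After op 4 (add_cursor(8)): buffer="mwyhqpmarqpmeqpmx" (len 17), cursors c1@7 c4@8 c2@12 c3@16, authorship ....111..222.333.
After op 5 (delete): buffer="mwyhqprqpeqpx" (len 13), cursors c1@6 c4@6 c2@9 c3@12, authorship ....11.22.33.
After op 6 (insert('m')): buffer="mwyhqpmmrqpmeqpmx" (len 17), cursors c1@8 c4@8 c2@12 c3@16, authorship ....1114.222.333.
After op 7 (move_left): buffer="mwyhqpmmrqpmeqpmx" (len 17), cursors c1@7 c4@7 c2@11 c3@15, authorship ....1114.222.333.
Authorship (.=original, N=cursor N): . . . . 1 1 1 4 . 2 2 2 . 3 3 3 .
Index 10: author = 2

Answer: cursor 2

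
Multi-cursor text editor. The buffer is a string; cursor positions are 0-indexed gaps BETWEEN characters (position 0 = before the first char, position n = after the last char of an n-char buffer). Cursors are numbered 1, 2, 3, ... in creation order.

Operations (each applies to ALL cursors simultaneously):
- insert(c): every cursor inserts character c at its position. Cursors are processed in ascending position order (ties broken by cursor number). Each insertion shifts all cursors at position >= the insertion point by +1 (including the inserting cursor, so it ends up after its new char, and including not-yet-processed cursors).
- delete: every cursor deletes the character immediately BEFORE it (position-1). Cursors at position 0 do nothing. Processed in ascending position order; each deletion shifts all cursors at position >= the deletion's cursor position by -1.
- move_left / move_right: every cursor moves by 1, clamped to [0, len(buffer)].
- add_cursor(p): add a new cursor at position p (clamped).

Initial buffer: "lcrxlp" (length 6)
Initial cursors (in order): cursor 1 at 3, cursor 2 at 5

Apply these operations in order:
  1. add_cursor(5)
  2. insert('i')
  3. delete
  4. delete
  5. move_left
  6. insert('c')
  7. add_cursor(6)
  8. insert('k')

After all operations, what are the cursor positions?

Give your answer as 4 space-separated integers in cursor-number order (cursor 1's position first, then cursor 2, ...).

Answer: 7 7 7 10

Derivation:
After op 1 (add_cursor(5)): buffer="lcrxlp" (len 6), cursors c1@3 c2@5 c3@5, authorship ......
After op 2 (insert('i')): buffer="lcrixliip" (len 9), cursors c1@4 c2@8 c3@8, authorship ...1..23.
After op 3 (delete): buffer="lcrxlp" (len 6), cursors c1@3 c2@5 c3@5, authorship ......
After op 4 (delete): buffer="lcp" (len 3), cursors c1@2 c2@2 c3@2, authorship ...
After op 5 (move_left): buffer="lcp" (len 3), cursors c1@1 c2@1 c3@1, authorship ...
After op 6 (insert('c')): buffer="lccccp" (len 6), cursors c1@4 c2@4 c3@4, authorship .123..
After op 7 (add_cursor(6)): buffer="lccccp" (len 6), cursors c1@4 c2@4 c3@4 c4@6, authorship .123..
After op 8 (insert('k')): buffer="lccckkkcpk" (len 10), cursors c1@7 c2@7 c3@7 c4@10, authorship .123123..4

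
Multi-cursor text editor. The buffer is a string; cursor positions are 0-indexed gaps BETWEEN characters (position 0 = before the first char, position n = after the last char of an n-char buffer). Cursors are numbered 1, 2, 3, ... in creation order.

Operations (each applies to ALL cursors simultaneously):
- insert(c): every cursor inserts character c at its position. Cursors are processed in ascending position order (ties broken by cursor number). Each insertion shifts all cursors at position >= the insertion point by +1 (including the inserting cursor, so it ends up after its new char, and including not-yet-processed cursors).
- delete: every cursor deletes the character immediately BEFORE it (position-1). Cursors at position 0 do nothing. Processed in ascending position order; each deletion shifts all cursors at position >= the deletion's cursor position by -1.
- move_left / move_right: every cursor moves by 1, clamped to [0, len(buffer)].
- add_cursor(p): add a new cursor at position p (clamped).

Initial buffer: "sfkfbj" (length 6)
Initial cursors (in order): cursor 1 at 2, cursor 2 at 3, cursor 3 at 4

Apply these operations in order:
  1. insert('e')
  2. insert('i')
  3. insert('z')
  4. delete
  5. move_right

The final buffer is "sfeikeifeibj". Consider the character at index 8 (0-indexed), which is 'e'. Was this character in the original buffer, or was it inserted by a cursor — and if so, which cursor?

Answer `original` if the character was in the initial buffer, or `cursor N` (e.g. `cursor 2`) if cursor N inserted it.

Answer: cursor 3

Derivation:
After op 1 (insert('e')): buffer="sfekefebj" (len 9), cursors c1@3 c2@5 c3@7, authorship ..1.2.3..
After op 2 (insert('i')): buffer="sfeikeifeibj" (len 12), cursors c1@4 c2@7 c3@10, authorship ..11.22.33..
After op 3 (insert('z')): buffer="sfeizkeizfeizbj" (len 15), cursors c1@5 c2@9 c3@13, authorship ..111.222.333..
After op 4 (delete): buffer="sfeikeifeibj" (len 12), cursors c1@4 c2@7 c3@10, authorship ..11.22.33..
After op 5 (move_right): buffer="sfeikeifeibj" (len 12), cursors c1@5 c2@8 c3@11, authorship ..11.22.33..
Authorship (.=original, N=cursor N): . . 1 1 . 2 2 . 3 3 . .
Index 8: author = 3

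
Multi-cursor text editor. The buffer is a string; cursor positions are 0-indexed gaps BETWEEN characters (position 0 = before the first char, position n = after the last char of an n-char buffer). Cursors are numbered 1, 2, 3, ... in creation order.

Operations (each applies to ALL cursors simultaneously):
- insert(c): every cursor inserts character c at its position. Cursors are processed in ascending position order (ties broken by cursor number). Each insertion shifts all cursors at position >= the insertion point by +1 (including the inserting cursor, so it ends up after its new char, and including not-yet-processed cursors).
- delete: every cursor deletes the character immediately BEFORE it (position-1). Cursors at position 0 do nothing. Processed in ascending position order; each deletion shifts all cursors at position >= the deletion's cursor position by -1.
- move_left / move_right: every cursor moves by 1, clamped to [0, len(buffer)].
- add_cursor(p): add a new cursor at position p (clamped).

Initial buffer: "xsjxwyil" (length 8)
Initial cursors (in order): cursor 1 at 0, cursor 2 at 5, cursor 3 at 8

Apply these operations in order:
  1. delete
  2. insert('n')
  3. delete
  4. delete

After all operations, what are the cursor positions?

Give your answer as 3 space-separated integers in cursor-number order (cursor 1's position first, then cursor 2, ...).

Answer: 0 3 4

Derivation:
After op 1 (delete): buffer="xsjxyi" (len 6), cursors c1@0 c2@4 c3@6, authorship ......
After op 2 (insert('n')): buffer="nxsjxnyin" (len 9), cursors c1@1 c2@6 c3@9, authorship 1....2..3
After op 3 (delete): buffer="xsjxyi" (len 6), cursors c1@0 c2@4 c3@6, authorship ......
After op 4 (delete): buffer="xsjy" (len 4), cursors c1@0 c2@3 c3@4, authorship ....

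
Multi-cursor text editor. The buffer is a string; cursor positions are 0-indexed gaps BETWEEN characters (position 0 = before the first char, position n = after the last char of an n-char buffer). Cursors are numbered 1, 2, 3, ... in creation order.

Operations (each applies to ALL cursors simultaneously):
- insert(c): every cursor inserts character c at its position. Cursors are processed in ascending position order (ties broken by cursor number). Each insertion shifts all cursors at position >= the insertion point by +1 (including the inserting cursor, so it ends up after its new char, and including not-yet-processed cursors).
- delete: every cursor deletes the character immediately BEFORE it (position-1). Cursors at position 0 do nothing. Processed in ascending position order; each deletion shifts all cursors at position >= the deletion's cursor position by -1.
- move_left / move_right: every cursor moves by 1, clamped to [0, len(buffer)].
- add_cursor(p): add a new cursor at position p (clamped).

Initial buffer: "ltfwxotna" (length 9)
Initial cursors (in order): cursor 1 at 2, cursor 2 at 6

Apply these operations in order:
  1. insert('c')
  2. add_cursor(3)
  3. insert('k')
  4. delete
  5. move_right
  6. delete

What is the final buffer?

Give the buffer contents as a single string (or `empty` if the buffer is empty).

Answer: ltwxocna

Derivation:
After op 1 (insert('c')): buffer="ltcfwxoctna" (len 11), cursors c1@3 c2@8, authorship ..1....2...
After op 2 (add_cursor(3)): buffer="ltcfwxoctna" (len 11), cursors c1@3 c3@3 c2@8, authorship ..1....2...
After op 3 (insert('k')): buffer="ltckkfwxocktna" (len 14), cursors c1@5 c3@5 c2@11, authorship ..113....22...
After op 4 (delete): buffer="ltcfwxoctna" (len 11), cursors c1@3 c3@3 c2@8, authorship ..1....2...
After op 5 (move_right): buffer="ltcfwxoctna" (len 11), cursors c1@4 c3@4 c2@9, authorship ..1....2...
After op 6 (delete): buffer="ltwxocna" (len 8), cursors c1@2 c3@2 c2@6, authorship .....2..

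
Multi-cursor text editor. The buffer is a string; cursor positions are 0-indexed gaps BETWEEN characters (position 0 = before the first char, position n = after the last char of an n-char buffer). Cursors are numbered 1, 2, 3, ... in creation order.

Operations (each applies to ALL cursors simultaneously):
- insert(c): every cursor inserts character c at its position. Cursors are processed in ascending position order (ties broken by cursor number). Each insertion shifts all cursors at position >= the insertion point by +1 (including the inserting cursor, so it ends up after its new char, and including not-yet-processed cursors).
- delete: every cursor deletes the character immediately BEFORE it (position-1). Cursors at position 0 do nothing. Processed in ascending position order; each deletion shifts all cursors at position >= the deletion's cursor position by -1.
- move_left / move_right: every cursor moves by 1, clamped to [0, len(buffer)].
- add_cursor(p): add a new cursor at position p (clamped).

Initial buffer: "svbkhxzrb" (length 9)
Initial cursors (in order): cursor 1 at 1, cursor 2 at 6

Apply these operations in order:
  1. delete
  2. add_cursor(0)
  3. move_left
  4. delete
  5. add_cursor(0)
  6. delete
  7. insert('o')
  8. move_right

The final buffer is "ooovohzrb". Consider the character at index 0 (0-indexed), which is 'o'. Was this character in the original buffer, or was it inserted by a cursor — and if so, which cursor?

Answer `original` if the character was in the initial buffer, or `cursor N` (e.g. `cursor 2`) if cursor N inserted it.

Answer: cursor 1

Derivation:
After op 1 (delete): buffer="vbkhzrb" (len 7), cursors c1@0 c2@4, authorship .......
After op 2 (add_cursor(0)): buffer="vbkhzrb" (len 7), cursors c1@0 c3@0 c2@4, authorship .......
After op 3 (move_left): buffer="vbkhzrb" (len 7), cursors c1@0 c3@0 c2@3, authorship .......
After op 4 (delete): buffer="vbhzrb" (len 6), cursors c1@0 c3@0 c2@2, authorship ......
After op 5 (add_cursor(0)): buffer="vbhzrb" (len 6), cursors c1@0 c3@0 c4@0 c2@2, authorship ......
After op 6 (delete): buffer="vhzrb" (len 5), cursors c1@0 c3@0 c4@0 c2@1, authorship .....
After op 7 (insert('o')): buffer="ooovohzrb" (len 9), cursors c1@3 c3@3 c4@3 c2@5, authorship 134.2....
After op 8 (move_right): buffer="ooovohzrb" (len 9), cursors c1@4 c3@4 c4@4 c2@6, authorship 134.2....
Authorship (.=original, N=cursor N): 1 3 4 . 2 . . . .
Index 0: author = 1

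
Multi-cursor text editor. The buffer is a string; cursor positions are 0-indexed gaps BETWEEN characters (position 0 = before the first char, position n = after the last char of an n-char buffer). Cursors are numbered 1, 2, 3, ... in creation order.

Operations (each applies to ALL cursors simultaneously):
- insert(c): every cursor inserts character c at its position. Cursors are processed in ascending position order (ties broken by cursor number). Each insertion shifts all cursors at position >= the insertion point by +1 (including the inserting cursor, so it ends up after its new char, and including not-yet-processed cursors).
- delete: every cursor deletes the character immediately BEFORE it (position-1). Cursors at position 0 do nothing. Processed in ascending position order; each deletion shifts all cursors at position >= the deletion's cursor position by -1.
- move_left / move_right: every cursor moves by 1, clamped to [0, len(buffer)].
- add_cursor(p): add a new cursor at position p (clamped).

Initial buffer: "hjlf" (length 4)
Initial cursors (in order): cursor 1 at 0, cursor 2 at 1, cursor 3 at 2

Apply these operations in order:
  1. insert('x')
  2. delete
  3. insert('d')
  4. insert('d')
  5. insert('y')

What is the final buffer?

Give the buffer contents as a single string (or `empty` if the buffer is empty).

After op 1 (insert('x')): buffer="xhxjxlf" (len 7), cursors c1@1 c2@3 c3@5, authorship 1.2.3..
After op 2 (delete): buffer="hjlf" (len 4), cursors c1@0 c2@1 c3@2, authorship ....
After op 3 (insert('d')): buffer="dhdjdlf" (len 7), cursors c1@1 c2@3 c3@5, authorship 1.2.3..
After op 4 (insert('d')): buffer="ddhddjddlf" (len 10), cursors c1@2 c2@5 c3@8, authorship 11.22.33..
After op 5 (insert('y')): buffer="ddyhddyjddylf" (len 13), cursors c1@3 c2@7 c3@11, authorship 111.222.333..

Answer: ddyhddyjddylf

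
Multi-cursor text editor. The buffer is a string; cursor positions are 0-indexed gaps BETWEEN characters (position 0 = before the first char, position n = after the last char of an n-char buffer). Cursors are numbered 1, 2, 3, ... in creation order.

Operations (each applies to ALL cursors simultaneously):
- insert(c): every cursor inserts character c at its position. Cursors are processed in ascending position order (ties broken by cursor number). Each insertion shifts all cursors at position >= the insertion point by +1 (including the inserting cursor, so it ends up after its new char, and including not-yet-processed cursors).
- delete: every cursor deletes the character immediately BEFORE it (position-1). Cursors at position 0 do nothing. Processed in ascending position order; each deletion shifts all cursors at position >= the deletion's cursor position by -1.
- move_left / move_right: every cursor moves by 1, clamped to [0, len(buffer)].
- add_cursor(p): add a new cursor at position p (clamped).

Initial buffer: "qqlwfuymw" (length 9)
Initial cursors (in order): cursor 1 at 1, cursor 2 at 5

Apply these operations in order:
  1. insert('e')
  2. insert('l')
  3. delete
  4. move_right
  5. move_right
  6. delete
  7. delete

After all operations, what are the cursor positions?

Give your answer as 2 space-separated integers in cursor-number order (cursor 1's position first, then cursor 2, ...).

Answer: 2 5

Derivation:
After op 1 (insert('e')): buffer="qeqlwfeuymw" (len 11), cursors c1@2 c2@7, authorship .1....2....
After op 2 (insert('l')): buffer="qelqlwfeluymw" (len 13), cursors c1@3 c2@9, authorship .11....22....
After op 3 (delete): buffer="qeqlwfeuymw" (len 11), cursors c1@2 c2@7, authorship .1....2....
After op 4 (move_right): buffer="qeqlwfeuymw" (len 11), cursors c1@3 c2@8, authorship .1....2....
After op 5 (move_right): buffer="qeqlwfeuymw" (len 11), cursors c1@4 c2@9, authorship .1....2....
After op 6 (delete): buffer="qeqwfeumw" (len 9), cursors c1@3 c2@7, authorship .1...2...
After op 7 (delete): buffer="qewfemw" (len 7), cursors c1@2 c2@5, authorship .1..2..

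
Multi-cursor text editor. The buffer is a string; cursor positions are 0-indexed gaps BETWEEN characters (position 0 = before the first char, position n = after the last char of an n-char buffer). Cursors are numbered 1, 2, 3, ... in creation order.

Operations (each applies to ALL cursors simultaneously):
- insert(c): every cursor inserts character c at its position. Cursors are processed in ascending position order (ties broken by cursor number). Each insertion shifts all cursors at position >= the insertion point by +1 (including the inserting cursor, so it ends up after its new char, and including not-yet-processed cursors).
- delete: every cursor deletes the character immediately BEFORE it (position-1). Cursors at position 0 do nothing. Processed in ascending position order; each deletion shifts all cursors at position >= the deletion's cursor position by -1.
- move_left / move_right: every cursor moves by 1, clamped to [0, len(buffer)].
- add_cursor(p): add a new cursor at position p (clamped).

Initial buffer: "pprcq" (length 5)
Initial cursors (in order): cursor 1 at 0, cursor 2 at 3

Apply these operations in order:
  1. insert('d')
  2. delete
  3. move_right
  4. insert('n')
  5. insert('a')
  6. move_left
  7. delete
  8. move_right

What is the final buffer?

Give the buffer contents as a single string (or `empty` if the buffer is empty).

After op 1 (insert('d')): buffer="dpprdcq" (len 7), cursors c1@1 c2@5, authorship 1...2..
After op 2 (delete): buffer="pprcq" (len 5), cursors c1@0 c2@3, authorship .....
After op 3 (move_right): buffer="pprcq" (len 5), cursors c1@1 c2@4, authorship .....
After op 4 (insert('n')): buffer="pnprcnq" (len 7), cursors c1@2 c2@6, authorship .1...2.
After op 5 (insert('a')): buffer="pnaprcnaq" (len 9), cursors c1@3 c2@8, authorship .11...22.
After op 6 (move_left): buffer="pnaprcnaq" (len 9), cursors c1@2 c2@7, authorship .11...22.
After op 7 (delete): buffer="paprcaq" (len 7), cursors c1@1 c2@5, authorship .1...2.
After op 8 (move_right): buffer="paprcaq" (len 7), cursors c1@2 c2@6, authorship .1...2.

Answer: paprcaq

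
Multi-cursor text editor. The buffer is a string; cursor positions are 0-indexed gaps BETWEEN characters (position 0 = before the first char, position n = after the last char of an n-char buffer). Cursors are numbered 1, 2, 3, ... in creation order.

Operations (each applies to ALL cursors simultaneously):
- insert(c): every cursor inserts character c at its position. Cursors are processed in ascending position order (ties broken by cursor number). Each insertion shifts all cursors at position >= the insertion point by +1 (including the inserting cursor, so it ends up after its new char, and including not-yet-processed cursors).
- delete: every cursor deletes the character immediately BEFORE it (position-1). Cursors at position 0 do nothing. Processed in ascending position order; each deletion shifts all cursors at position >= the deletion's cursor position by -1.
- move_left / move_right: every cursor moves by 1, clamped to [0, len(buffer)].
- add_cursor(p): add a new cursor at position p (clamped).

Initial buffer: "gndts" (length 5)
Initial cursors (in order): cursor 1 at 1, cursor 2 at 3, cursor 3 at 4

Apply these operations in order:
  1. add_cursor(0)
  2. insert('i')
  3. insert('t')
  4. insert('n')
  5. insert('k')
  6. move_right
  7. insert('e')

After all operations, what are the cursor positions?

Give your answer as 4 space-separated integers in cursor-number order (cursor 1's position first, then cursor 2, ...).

Answer: 12 19 25 6

Derivation:
After op 1 (add_cursor(0)): buffer="gndts" (len 5), cursors c4@0 c1@1 c2@3 c3@4, authorship .....
After op 2 (insert('i')): buffer="iginditis" (len 9), cursors c4@1 c1@3 c2@6 c3@8, authorship 4.1..2.3.
After op 3 (insert('t')): buffer="itgitndittits" (len 13), cursors c4@2 c1@5 c2@9 c3@12, authorship 44.11..22.33.
After op 4 (insert('n')): buffer="itngitnnditntitns" (len 17), cursors c4@3 c1@7 c2@12 c3@16, authorship 444.111..222.333.
After op 5 (insert('k')): buffer="itnkgitnknditnktitnks" (len 21), cursors c4@4 c1@9 c2@15 c3@20, authorship 4444.1111..2222.3333.
After op 6 (move_right): buffer="itnkgitnknditnktitnks" (len 21), cursors c4@5 c1@10 c2@16 c3@21, authorship 4444.1111..2222.3333.
After op 7 (insert('e')): buffer="itnkgeitnkneditnkteitnkse" (len 25), cursors c4@6 c1@12 c2@19 c3@25, authorship 4444.41111.1.2222.23333.3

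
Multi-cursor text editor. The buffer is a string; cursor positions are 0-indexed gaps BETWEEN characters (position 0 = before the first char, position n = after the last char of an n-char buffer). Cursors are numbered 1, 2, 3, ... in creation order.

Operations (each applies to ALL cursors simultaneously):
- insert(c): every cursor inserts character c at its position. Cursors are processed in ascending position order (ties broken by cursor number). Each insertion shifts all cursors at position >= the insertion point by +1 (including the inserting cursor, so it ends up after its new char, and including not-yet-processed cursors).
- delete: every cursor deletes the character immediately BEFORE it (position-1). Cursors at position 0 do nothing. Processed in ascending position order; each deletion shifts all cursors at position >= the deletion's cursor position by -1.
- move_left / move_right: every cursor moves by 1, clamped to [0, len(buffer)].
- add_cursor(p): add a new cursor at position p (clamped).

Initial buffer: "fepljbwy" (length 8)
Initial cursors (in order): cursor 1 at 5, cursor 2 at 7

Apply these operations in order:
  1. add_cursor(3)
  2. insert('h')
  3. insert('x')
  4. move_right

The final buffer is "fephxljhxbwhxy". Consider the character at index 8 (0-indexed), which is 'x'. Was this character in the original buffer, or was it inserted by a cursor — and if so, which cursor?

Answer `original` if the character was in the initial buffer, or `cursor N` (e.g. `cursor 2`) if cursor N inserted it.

Answer: cursor 1

Derivation:
After op 1 (add_cursor(3)): buffer="fepljbwy" (len 8), cursors c3@3 c1@5 c2@7, authorship ........
After op 2 (insert('h')): buffer="fephljhbwhy" (len 11), cursors c3@4 c1@7 c2@10, authorship ...3..1..2.
After op 3 (insert('x')): buffer="fephxljhxbwhxy" (len 14), cursors c3@5 c1@9 c2@13, authorship ...33..11..22.
After op 4 (move_right): buffer="fephxljhxbwhxy" (len 14), cursors c3@6 c1@10 c2@14, authorship ...33..11..22.
Authorship (.=original, N=cursor N): . . . 3 3 . . 1 1 . . 2 2 .
Index 8: author = 1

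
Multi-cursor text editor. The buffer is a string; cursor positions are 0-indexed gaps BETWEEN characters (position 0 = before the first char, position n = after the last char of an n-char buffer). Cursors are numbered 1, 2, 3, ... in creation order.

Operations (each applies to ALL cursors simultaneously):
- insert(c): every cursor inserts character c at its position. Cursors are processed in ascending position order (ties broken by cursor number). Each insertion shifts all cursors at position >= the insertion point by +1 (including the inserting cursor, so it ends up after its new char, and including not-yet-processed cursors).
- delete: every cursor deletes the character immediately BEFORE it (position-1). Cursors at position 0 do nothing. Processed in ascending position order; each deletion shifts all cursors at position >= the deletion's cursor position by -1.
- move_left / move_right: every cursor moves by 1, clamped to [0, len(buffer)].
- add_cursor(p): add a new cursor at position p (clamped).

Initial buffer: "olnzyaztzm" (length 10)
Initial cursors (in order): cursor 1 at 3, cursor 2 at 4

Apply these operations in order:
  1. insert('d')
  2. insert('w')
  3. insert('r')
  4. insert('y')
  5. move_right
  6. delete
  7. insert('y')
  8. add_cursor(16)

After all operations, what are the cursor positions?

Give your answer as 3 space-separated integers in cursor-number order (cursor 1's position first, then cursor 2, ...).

After op 1 (insert('d')): buffer="olndzdyaztzm" (len 12), cursors c1@4 c2@6, authorship ...1.2......
After op 2 (insert('w')): buffer="olndwzdwyaztzm" (len 14), cursors c1@5 c2@8, authorship ...11.22......
After op 3 (insert('r')): buffer="olndwrzdwryaztzm" (len 16), cursors c1@6 c2@10, authorship ...111.222......
After op 4 (insert('y')): buffer="olndwryzdwryyaztzm" (len 18), cursors c1@7 c2@12, authorship ...1111.2222......
After op 5 (move_right): buffer="olndwryzdwryyaztzm" (len 18), cursors c1@8 c2@13, authorship ...1111.2222......
After op 6 (delete): buffer="olndwrydwryaztzm" (len 16), cursors c1@7 c2@11, authorship ...11112222.....
After op 7 (insert('y')): buffer="olndwryydwryyaztzm" (len 18), cursors c1@8 c2@13, authorship ...1111122222.....
After op 8 (add_cursor(16)): buffer="olndwryydwryyaztzm" (len 18), cursors c1@8 c2@13 c3@16, authorship ...1111122222.....

Answer: 8 13 16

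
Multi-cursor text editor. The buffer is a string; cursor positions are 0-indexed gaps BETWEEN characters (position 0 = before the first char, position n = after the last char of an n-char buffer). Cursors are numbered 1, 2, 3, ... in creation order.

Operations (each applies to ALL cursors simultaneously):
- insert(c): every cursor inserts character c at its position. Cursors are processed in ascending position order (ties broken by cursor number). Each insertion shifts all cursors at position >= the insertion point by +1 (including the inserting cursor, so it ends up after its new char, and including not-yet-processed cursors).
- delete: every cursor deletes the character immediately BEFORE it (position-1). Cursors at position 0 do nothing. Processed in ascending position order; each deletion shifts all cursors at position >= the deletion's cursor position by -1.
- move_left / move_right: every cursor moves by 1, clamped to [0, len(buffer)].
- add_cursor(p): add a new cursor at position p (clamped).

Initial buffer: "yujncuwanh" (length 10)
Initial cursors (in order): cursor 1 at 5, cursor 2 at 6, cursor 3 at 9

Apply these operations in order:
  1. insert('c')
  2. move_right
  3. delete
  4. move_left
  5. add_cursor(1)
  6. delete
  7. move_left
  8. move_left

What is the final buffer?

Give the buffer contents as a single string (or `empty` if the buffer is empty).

Answer: ujncac

Derivation:
After op 1 (insert('c')): buffer="yujnccucwanch" (len 13), cursors c1@6 c2@8 c3@12, authorship .....1.2...3.
After op 2 (move_right): buffer="yujnccucwanch" (len 13), cursors c1@7 c2@9 c3@13, authorship .....1.2...3.
After op 3 (delete): buffer="yujncccanc" (len 10), cursors c1@6 c2@7 c3@10, authorship .....12..3
After op 4 (move_left): buffer="yujncccanc" (len 10), cursors c1@5 c2@6 c3@9, authorship .....12..3
After op 5 (add_cursor(1)): buffer="yujncccanc" (len 10), cursors c4@1 c1@5 c2@6 c3@9, authorship .....12..3
After op 6 (delete): buffer="ujncac" (len 6), cursors c4@0 c1@3 c2@3 c3@5, authorship ...2.3
After op 7 (move_left): buffer="ujncac" (len 6), cursors c4@0 c1@2 c2@2 c3@4, authorship ...2.3
After op 8 (move_left): buffer="ujncac" (len 6), cursors c4@0 c1@1 c2@1 c3@3, authorship ...2.3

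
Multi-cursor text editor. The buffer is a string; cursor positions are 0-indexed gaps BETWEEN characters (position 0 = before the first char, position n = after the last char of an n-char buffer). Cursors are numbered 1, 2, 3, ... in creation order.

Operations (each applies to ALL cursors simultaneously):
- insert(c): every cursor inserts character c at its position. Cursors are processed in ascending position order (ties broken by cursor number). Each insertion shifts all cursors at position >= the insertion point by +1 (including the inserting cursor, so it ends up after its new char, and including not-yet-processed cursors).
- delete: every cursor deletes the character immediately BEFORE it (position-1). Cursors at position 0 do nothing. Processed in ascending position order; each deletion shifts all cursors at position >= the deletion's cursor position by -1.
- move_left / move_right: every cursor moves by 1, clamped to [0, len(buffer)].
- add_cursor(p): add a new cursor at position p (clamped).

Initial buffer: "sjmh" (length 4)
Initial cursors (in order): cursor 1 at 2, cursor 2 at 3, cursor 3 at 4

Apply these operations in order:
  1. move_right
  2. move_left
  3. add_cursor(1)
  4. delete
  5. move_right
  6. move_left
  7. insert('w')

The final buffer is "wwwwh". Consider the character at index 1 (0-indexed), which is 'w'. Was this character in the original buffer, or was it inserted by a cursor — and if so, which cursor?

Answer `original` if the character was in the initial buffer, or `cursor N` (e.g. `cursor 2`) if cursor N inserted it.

Answer: cursor 2

Derivation:
After op 1 (move_right): buffer="sjmh" (len 4), cursors c1@3 c2@4 c3@4, authorship ....
After op 2 (move_left): buffer="sjmh" (len 4), cursors c1@2 c2@3 c3@3, authorship ....
After op 3 (add_cursor(1)): buffer="sjmh" (len 4), cursors c4@1 c1@2 c2@3 c3@3, authorship ....
After op 4 (delete): buffer="h" (len 1), cursors c1@0 c2@0 c3@0 c4@0, authorship .
After op 5 (move_right): buffer="h" (len 1), cursors c1@1 c2@1 c3@1 c4@1, authorship .
After op 6 (move_left): buffer="h" (len 1), cursors c1@0 c2@0 c3@0 c4@0, authorship .
After op 7 (insert('w')): buffer="wwwwh" (len 5), cursors c1@4 c2@4 c3@4 c4@4, authorship 1234.
Authorship (.=original, N=cursor N): 1 2 3 4 .
Index 1: author = 2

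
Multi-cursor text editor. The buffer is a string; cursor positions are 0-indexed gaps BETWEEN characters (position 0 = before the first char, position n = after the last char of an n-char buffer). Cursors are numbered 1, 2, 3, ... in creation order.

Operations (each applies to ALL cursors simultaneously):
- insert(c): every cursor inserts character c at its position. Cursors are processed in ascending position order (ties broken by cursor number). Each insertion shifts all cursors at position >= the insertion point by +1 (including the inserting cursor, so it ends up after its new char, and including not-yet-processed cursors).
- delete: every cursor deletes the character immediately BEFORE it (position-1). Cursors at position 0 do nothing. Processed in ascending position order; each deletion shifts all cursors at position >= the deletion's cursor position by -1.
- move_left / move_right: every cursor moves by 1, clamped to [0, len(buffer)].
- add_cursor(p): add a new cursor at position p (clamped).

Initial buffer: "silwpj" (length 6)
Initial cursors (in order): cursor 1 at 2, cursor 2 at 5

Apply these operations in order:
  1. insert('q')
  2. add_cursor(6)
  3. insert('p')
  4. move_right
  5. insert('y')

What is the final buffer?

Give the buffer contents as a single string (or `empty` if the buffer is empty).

After op 1 (insert('q')): buffer="siqlwpqj" (len 8), cursors c1@3 c2@7, authorship ..1...2.
After op 2 (add_cursor(6)): buffer="siqlwpqj" (len 8), cursors c1@3 c3@6 c2@7, authorship ..1...2.
After op 3 (insert('p')): buffer="siqplwppqpj" (len 11), cursors c1@4 c3@8 c2@10, authorship ..11...322.
After op 4 (move_right): buffer="siqplwppqpj" (len 11), cursors c1@5 c3@9 c2@11, authorship ..11...322.
After op 5 (insert('y')): buffer="siqplywppqypjy" (len 14), cursors c1@6 c3@11 c2@14, authorship ..11.1..3232.2

Answer: siqplywppqypjy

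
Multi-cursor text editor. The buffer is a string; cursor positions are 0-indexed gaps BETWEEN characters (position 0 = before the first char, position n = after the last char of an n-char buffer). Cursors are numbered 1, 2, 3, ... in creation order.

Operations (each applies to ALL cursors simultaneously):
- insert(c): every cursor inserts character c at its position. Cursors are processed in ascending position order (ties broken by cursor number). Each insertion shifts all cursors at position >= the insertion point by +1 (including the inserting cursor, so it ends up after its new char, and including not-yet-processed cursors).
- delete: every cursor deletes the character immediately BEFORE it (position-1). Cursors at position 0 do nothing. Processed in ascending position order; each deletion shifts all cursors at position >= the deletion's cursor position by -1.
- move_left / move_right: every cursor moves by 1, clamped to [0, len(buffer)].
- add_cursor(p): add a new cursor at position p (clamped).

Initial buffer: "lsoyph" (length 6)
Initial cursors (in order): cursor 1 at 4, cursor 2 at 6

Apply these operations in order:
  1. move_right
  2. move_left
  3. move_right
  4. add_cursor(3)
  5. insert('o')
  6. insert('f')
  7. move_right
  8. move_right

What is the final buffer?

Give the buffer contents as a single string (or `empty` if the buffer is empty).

Answer: lsoofypofhof

Derivation:
After op 1 (move_right): buffer="lsoyph" (len 6), cursors c1@5 c2@6, authorship ......
After op 2 (move_left): buffer="lsoyph" (len 6), cursors c1@4 c2@5, authorship ......
After op 3 (move_right): buffer="lsoyph" (len 6), cursors c1@5 c2@6, authorship ......
After op 4 (add_cursor(3)): buffer="lsoyph" (len 6), cursors c3@3 c1@5 c2@6, authorship ......
After op 5 (insert('o')): buffer="lsooypoho" (len 9), cursors c3@4 c1@7 c2@9, authorship ...3..1.2
After op 6 (insert('f')): buffer="lsoofypofhof" (len 12), cursors c3@5 c1@9 c2@12, authorship ...33..11.22
After op 7 (move_right): buffer="lsoofypofhof" (len 12), cursors c3@6 c1@10 c2@12, authorship ...33..11.22
After op 8 (move_right): buffer="lsoofypofhof" (len 12), cursors c3@7 c1@11 c2@12, authorship ...33..11.22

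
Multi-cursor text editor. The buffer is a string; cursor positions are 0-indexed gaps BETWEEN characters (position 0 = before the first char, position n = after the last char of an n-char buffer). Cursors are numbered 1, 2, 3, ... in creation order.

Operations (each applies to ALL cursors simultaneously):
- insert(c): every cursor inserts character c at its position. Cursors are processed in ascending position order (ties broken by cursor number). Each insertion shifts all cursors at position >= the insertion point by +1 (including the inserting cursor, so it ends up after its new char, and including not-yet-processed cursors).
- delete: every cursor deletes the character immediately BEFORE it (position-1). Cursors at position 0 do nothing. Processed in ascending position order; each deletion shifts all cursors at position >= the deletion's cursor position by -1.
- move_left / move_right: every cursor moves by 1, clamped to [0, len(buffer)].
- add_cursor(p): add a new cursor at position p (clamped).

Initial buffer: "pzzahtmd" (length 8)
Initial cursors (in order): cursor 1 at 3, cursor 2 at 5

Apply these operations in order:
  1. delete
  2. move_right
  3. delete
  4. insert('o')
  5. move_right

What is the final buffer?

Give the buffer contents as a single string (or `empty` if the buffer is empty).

After op 1 (delete): buffer="pzatmd" (len 6), cursors c1@2 c2@3, authorship ......
After op 2 (move_right): buffer="pzatmd" (len 6), cursors c1@3 c2@4, authorship ......
After op 3 (delete): buffer="pzmd" (len 4), cursors c1@2 c2@2, authorship ....
After op 4 (insert('o')): buffer="pzoomd" (len 6), cursors c1@4 c2@4, authorship ..12..
After op 5 (move_right): buffer="pzoomd" (len 6), cursors c1@5 c2@5, authorship ..12..

Answer: pzoomd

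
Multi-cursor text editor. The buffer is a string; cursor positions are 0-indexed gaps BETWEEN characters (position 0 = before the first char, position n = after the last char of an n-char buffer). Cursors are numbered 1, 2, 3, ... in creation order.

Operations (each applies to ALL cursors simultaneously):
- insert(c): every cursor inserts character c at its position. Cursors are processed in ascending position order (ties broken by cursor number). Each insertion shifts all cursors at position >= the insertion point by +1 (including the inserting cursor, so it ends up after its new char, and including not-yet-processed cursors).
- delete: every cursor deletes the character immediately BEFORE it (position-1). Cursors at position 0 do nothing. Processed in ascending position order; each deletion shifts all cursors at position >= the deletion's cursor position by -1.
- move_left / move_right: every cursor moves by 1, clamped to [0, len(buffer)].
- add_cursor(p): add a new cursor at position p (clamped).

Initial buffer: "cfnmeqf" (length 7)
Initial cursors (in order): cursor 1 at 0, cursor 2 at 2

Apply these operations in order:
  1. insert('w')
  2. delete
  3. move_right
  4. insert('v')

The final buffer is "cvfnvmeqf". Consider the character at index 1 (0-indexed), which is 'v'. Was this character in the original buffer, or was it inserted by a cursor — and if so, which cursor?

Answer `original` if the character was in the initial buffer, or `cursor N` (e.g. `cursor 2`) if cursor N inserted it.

Answer: cursor 1

Derivation:
After op 1 (insert('w')): buffer="wcfwnmeqf" (len 9), cursors c1@1 c2@4, authorship 1..2.....
After op 2 (delete): buffer="cfnmeqf" (len 7), cursors c1@0 c2@2, authorship .......
After op 3 (move_right): buffer="cfnmeqf" (len 7), cursors c1@1 c2@3, authorship .......
After op 4 (insert('v')): buffer="cvfnvmeqf" (len 9), cursors c1@2 c2@5, authorship .1..2....
Authorship (.=original, N=cursor N): . 1 . . 2 . . . .
Index 1: author = 1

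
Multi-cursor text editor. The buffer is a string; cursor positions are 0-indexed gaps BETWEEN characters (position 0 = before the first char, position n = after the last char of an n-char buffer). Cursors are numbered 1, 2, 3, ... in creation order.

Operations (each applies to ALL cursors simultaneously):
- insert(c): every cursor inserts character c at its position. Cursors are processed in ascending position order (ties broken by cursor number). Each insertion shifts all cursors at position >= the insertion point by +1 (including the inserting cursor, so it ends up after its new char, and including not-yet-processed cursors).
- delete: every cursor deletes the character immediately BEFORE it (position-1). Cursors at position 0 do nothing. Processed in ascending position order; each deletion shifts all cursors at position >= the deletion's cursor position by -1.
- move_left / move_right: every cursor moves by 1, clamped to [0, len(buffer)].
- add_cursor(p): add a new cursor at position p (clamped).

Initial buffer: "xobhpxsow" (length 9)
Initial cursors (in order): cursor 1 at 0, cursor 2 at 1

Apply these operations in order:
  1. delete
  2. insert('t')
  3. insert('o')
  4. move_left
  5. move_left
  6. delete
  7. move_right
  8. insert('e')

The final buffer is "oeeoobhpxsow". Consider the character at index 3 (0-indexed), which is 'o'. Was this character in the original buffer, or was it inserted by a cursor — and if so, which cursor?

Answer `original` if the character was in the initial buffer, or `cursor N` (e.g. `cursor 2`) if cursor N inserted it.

After op 1 (delete): buffer="obhpxsow" (len 8), cursors c1@0 c2@0, authorship ........
After op 2 (insert('t')): buffer="ttobhpxsow" (len 10), cursors c1@2 c2@2, authorship 12........
After op 3 (insert('o')): buffer="ttooobhpxsow" (len 12), cursors c1@4 c2@4, authorship 1212........
After op 4 (move_left): buffer="ttooobhpxsow" (len 12), cursors c1@3 c2@3, authorship 1212........
After op 5 (move_left): buffer="ttooobhpxsow" (len 12), cursors c1@2 c2@2, authorship 1212........
After op 6 (delete): buffer="ooobhpxsow" (len 10), cursors c1@0 c2@0, authorship 12........
After op 7 (move_right): buffer="ooobhpxsow" (len 10), cursors c1@1 c2@1, authorship 12........
After op 8 (insert('e')): buffer="oeeoobhpxsow" (len 12), cursors c1@3 c2@3, authorship 1122........
Authorship (.=original, N=cursor N): 1 1 2 2 . . . . . . . .
Index 3: author = 2

Answer: cursor 2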